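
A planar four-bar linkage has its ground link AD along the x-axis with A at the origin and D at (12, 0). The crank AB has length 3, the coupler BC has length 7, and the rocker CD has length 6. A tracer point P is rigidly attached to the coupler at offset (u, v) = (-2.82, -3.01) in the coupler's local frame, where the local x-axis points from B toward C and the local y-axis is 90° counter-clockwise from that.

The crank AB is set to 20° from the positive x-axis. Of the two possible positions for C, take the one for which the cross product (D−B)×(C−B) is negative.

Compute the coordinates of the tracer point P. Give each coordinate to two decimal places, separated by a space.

A=(0,0), D=(12.00,0)
B = A + 3.00·(cos20°, sin20°) = (2.8191, 1.0261)
|BD| = 9.2381
circle(B,7.00) ∩ circle(D,6.00): a=5.3226, h=4.5464
  candidates: C₊=(8.6138,4.9531) cross=42.000; C₋=(7.6038,-4.0834) cross=-42.000
  mode - wants cross < 0 → take C=(7.6038,-4.0834) (cross=-42.000)
ex = (C−B)/|BC| = (0.6835,-0.7299); ey = (0.7299,0.6835)
P = B + -2.82·ex + -3.01·ey = (-1.3055,1.0270)

-1.31 1.03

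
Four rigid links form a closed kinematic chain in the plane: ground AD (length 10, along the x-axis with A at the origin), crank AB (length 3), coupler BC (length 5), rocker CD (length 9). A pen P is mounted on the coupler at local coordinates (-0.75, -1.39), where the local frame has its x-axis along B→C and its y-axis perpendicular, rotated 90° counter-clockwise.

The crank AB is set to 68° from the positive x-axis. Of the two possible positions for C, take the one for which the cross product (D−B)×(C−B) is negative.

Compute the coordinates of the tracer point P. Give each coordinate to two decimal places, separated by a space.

-0.29 3.49

A=(0,0), D=(10.00,0)
B = A + 3.00·(cos68°, sin68°) = (1.1238, 2.7816)
|BD| = 9.3018
circle(B,5.00) ∩ circle(D,9.00): a=1.6407, h=4.7231
  candidates: C₊=(4.1019,6.7979) cross=43.934; C₋=(1.2771,-2.2161) cross=-43.934
  mode - wants cross < 0 → take C=(1.2771,-2.2161) (cross=-43.934)
ex = (C−B)/|BC| = (0.0307,-0.9995); ey = (0.9995,0.0307)
P = B + -0.75·ex + -1.39·ey = (-0.2885,3.4886)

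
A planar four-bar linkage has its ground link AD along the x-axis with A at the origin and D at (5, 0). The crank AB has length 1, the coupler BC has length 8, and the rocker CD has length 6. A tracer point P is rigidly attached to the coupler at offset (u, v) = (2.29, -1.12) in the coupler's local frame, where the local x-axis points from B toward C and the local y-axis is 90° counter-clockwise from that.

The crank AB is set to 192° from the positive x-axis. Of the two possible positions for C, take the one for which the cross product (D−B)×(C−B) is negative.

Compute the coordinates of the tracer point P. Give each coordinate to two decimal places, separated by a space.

A=(0,0), D=(5.00,0)
B = A + 1.00·(cos192°, sin192°) = (-0.9781, -0.2079)
|BD| = 5.9818
circle(B,8.00) ∩ circle(D,6.00): a=5.3313, h=5.9646
  candidates: C₊=(4.1426,5.9384) cross=35.679; C₋=(4.5573,-5.9836) cross=-35.679
  mode - wants cross < 0 → take C=(4.5573,-5.9836) (cross=-35.679)
ex = (C−B)/|BC| = (0.6919,-0.7220); ey = (0.7220,0.6919)
P = B + 2.29·ex + -1.12·ey = (-0.2022,-2.6362)

-0.20 -2.64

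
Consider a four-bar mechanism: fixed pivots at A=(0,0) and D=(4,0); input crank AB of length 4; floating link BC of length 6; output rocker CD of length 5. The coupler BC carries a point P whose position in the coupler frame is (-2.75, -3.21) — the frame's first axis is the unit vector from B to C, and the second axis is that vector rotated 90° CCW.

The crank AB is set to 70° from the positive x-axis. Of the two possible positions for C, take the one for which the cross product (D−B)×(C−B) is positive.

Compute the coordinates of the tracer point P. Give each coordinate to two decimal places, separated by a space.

-1.42 0.58

A=(0,0), D=(4.00,0)
B = A + 4.00·(cos70°, sin70°) = (1.3681, 3.7588)
|BD| = 4.5886
circle(B,6.00) ∩ circle(D,5.00): a=3.4929, h=4.8785
  candidates: C₊=(7.3677,3.6957) cross=22.385; C₋=(-0.6247,-1.9006) cross=-22.385
  mode + wants cross > 0 → take C=(7.3677,3.6957) (cross=22.385)
ex = (C−B)/|BC| = (0.9999,-0.0105); ey = (0.0105,0.9999)
P = B + -2.75·ex + -3.21·ey = (-1.4155,0.5779)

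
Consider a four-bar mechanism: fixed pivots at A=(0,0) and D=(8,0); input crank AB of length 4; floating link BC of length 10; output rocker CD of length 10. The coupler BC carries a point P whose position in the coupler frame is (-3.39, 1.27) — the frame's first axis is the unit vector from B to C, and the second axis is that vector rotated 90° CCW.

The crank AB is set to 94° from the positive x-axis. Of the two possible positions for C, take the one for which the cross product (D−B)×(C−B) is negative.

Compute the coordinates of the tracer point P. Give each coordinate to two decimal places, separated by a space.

0.89 7.41

A=(0,0), D=(8.00,0)
B = A + 4.00·(cos94°, sin94°) = (-0.2790, 3.9903)
|BD| = 9.1905
circle(B,10.00) ∩ circle(D,10.00): a=4.5952, h=8.8817
  candidates: C₊=(7.7167,9.9960) cross=81.626; C₋=(0.0043,-6.0057) cross=-81.626
  mode - wants cross < 0 → take C=(0.0043,-6.0057) (cross=-81.626)
ex = (C−B)/|BC| = (0.0283,-0.9996); ey = (0.9996,0.0283)
P = B + -3.39·ex + 1.27·ey = (0.8944,7.4149)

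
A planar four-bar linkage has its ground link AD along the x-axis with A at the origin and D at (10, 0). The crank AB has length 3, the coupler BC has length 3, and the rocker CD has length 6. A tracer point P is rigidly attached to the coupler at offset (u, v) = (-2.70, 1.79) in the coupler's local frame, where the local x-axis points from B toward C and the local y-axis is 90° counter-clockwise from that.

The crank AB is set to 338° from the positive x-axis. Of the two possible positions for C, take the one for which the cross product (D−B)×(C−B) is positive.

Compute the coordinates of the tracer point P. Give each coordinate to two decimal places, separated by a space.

A=(0,0), D=(10.00,0)
B = A + 3.00·(cos338°, sin338°) = (2.7816, -1.1238)
|BD| = 7.3054
circle(B,3.00) ∩ circle(D,6.00): a=1.8048, h=2.3964
  candidates: C₊=(4.1962,1.5217) cross=17.507; C₋=(4.9335,-3.2141) cross=-17.507
  mode + wants cross > 0 → take C=(4.1962,1.5217) (cross=17.507)
ex = (C−B)/|BC| = (0.4715,0.8818); ey = (-0.8818,0.4715)
P = B + -2.70·ex + 1.79·ey = (-0.0701,-2.6607)

-0.07 -2.66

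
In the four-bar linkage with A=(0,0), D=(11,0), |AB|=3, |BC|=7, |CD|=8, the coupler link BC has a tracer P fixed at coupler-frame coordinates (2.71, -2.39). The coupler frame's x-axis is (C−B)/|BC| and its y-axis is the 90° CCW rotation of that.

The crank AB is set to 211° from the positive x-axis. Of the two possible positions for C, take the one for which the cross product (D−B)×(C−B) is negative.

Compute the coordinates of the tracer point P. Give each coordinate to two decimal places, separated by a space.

-0.83 -4.71

A=(0,0), D=(11.00,0)
B = A + 3.00·(cos211°, sin211°) = (-2.5715, -1.5451)
|BD| = 13.6592
circle(B,7.00) ∩ circle(D,8.00): a=6.2805, h=3.0912
  candidates: C₊=(3.3190,2.2366) cross=42.223; C₋=(4.0184,-3.9060) cross=-42.223
  mode - wants cross < 0 → take C=(4.0184,-3.9060) (cross=-42.223)
ex = (C−B)/|BC| = (0.9414,-0.3373); ey = (0.3373,0.9414)
P = B + 2.71·ex + -2.39·ey = (-0.8264,-4.7091)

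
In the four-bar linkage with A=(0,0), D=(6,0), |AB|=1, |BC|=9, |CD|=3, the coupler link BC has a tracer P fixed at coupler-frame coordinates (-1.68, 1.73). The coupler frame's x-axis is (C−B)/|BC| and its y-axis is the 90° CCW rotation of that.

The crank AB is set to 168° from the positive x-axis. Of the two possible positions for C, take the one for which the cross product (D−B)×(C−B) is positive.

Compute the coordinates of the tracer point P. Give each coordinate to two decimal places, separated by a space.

-3.04 1.47

A=(0,0), D=(6.00,0)
B = A + 1.00·(cos168°, sin168°) = (-0.9781, 0.2079)
|BD| = 6.9812
circle(B,9.00) ∩ circle(D,3.00): a=8.6473, h=2.4948
  candidates: C₊=(7.7396,2.4441) cross=17.417; C₋=(7.5910,-2.5434) cross=-17.417
  mode + wants cross > 0 → take C=(7.7396,2.4441) (cross=17.417)
ex = (C−B)/|BC| = (0.9686,0.2485); ey = (-0.2485,0.9686)
P = B + -1.68·ex + 1.73·ey = (-3.0353,1.4662)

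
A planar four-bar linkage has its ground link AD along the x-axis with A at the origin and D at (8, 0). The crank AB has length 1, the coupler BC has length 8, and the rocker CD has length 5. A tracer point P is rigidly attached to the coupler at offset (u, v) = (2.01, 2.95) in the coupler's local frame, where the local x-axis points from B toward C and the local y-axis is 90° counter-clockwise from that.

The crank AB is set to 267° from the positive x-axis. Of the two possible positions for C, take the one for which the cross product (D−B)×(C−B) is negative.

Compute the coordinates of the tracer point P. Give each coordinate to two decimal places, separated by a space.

3.14 0.60

A=(0,0), D=(8.00,0)
B = A + 1.00·(cos267°, sin267°) = (-0.0523, -0.9986)
|BD| = 8.1140
circle(B,8.00) ∩ circle(D,5.00): a=6.4603, h=4.7186
  candidates: C₊=(5.7781,4.4792) cross=38.287; C₋=(6.9395,-4.8862) cross=-38.287
  mode - wants cross < 0 → take C=(6.9395,-4.8862) (cross=-38.287)
ex = (C−B)/|BC| = (0.8740,-0.4860); ey = (0.4860,0.8740)
P = B + 2.01·ex + 2.95·ey = (3.1379,0.6029)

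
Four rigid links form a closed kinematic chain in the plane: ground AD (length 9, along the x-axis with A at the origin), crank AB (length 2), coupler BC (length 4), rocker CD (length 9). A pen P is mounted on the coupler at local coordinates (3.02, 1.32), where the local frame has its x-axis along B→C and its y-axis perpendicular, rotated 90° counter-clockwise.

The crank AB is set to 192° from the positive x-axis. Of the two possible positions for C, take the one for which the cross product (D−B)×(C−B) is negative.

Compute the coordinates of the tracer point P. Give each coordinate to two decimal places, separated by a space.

A=(0,0), D=(9.00,0)
B = A + 2.00·(cos192°, sin192°) = (-1.9563, -0.4158)
|BD| = 10.9642
circle(B,4.00) ∩ circle(D,9.00): a=2.5179, h=3.1081
  candidates: C₊=(0.4419,2.7855) cross=34.078; C₋=(0.6777,-3.4262) cross=-34.078
  mode - wants cross < 0 → take C=(0.6777,-3.4262) (cross=-34.078)
ex = (C−B)/|BC| = (0.6585,-0.7526); ey = (0.7526,0.6585)
P = B + 3.02·ex + 1.32·ey = (1.0258,-1.8194)

1.03 -1.82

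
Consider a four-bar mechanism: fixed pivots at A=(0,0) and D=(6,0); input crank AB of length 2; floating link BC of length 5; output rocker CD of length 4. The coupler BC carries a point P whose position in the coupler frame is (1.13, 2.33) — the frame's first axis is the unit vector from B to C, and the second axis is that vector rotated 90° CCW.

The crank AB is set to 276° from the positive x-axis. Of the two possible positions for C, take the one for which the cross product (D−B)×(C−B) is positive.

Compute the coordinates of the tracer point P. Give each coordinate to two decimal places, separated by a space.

A=(0,0), D=(6.00,0)
B = A + 2.00·(cos276°, sin276°) = (0.2091, -1.9890)
|BD| = 6.1230
circle(B,5.00) ∩ circle(D,4.00): a=3.7964, h=3.2538
  candidates: C₊=(2.7426,2.3215) cross=19.923; C₋=(4.8566,-3.8331) cross=-19.923
  mode + wants cross > 0 → take C=(2.7426,2.3215) (cross=19.923)
ex = (C−B)/|BC| = (0.5067,0.8621); ey = (-0.8621,0.5067)
P = B + 1.13·ex + 2.33·ey = (-1.2271,0.1658)

-1.23 0.17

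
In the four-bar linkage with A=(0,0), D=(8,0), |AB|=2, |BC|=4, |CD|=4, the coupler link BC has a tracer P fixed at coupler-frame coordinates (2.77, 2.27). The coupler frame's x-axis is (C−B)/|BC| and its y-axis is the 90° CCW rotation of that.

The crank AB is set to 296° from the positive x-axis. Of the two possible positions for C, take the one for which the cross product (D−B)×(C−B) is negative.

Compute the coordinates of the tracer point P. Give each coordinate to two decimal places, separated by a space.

3.97 0.00

A=(0,0), D=(8.00,0)
B = A + 2.00·(cos296°, sin296°) = (0.8767, -1.7976)
|BD| = 7.3466
circle(B,4.00) ∩ circle(D,4.00): a=3.6733, h=1.5833
  candidates: C₊=(4.0510,0.6364) cross=11.632; C₋=(4.8258,-2.4340) cross=-11.632
  mode - wants cross < 0 → take C=(4.8258,-2.4340) (cross=-11.632)
ex = (C−B)/|BC| = (0.9873,-0.1591); ey = (0.1591,0.9873)
P = B + 2.77·ex + 2.27·ey = (3.9726,0.0028)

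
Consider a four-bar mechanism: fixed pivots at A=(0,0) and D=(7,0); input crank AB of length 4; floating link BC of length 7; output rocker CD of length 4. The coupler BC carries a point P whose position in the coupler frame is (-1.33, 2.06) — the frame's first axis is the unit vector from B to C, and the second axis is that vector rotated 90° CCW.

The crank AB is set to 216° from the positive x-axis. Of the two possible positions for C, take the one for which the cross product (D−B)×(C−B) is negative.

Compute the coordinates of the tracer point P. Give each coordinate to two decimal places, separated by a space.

A=(0,0), D=(7.00,0)
B = A + 4.00·(cos216°, sin216°) = (-3.2361, -2.3511)
|BD| = 10.5026
circle(B,7.00) ∩ circle(D,4.00): a=6.8223, h=1.5670
  candidates: C₊=(3.0623,0.7034) cross=16.458; C₋=(3.7639,-2.3511) cross=-16.458
  mode - wants cross < 0 → take C=(3.7639,-2.3511) (cross=-16.458)
ex = (C−B)/|BC| = (1.0000,-0.0000); ey = (0.0000,1.0000)
P = B + -1.33·ex + 2.06·ey = (-4.5661,-0.2911)

-4.57 -0.29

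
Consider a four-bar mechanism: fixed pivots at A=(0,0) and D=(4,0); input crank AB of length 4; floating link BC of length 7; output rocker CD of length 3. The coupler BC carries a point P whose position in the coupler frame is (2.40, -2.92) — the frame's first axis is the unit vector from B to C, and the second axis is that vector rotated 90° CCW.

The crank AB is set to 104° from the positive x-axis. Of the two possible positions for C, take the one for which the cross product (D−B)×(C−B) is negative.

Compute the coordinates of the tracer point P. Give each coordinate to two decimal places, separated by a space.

A=(0,0), D=(4.00,0)
B = A + 4.00·(cos104°, sin104°) = (-0.9677, 3.8812)
|BD| = 6.3041
circle(B,7.00) ∩ circle(D,3.00): a=6.3246, h=2.9999
  candidates: C₊=(5.8631,2.3514) cross=18.912; C₋=(2.1692,-2.3766) cross=-18.912
  mode - wants cross < 0 → take C=(2.1692,-2.3766) (cross=-18.912)
ex = (C−B)/|BC| = (0.4481,-0.8940); ey = (0.8940,0.4481)
P = B + 2.40·ex + -2.92·ey = (-2.5026,0.4271)

-2.50 0.43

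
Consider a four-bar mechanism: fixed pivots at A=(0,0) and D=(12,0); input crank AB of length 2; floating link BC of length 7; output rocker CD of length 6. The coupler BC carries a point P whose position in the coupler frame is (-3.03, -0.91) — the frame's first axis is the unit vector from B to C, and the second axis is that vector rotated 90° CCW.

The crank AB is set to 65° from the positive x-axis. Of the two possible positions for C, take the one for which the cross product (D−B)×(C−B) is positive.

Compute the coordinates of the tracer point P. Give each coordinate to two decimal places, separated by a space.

-1.76 0.01

A=(0,0), D=(12.00,0)
B = A + 2.00·(cos65°, sin65°) = (0.8452, 1.8126)
|BD| = 11.3011
circle(B,7.00) ∩ circle(D,6.00): a=6.2257, h=3.2001
  candidates: C₊=(7.5036,3.9727) cross=36.165; C₋=(6.4771,-2.3446) cross=-36.165
  mode + wants cross > 0 → take C=(7.5036,3.9727) (cross=36.165)
ex = (C−B)/|BC| = (0.9512,0.3086); ey = (-0.3086,0.9512)
P = B + -3.03·ex + -0.91·ey = (-1.7561,0.0120)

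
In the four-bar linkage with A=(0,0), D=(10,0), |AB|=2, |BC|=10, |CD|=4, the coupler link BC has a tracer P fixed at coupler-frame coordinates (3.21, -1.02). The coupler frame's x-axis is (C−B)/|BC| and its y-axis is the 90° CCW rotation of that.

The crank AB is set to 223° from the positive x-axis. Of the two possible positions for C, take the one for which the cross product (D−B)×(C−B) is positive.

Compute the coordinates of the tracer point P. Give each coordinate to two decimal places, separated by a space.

1.86 -0.84

A=(0,0), D=(10.00,0)
B = A + 2.00·(cos223°, sin223°) = (-1.4627, -1.3640)
|BD| = 11.5436
circle(B,10.00) ∩ circle(D,4.00): a=9.4102, h=3.3836
  candidates: C₊=(7.4817,3.1078) cross=39.059; C₋=(8.2814,-3.6120) cross=-39.059
  mode + wants cross > 0 → take C=(7.4817,3.1078) (cross=39.059)
ex = (C−B)/|BC| = (0.8944,0.4472); ey = (-0.4472,0.8944)
P = B + 3.21·ex + -1.02·ey = (1.8646,-0.8409)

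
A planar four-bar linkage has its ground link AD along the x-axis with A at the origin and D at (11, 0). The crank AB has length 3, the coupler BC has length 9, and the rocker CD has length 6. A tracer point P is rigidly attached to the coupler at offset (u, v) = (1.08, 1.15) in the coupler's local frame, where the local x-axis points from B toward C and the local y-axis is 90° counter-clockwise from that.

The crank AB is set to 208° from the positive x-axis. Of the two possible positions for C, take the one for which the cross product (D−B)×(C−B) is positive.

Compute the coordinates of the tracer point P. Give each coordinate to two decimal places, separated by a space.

-2.16 0.09

A=(0,0), D=(11.00,0)
B = A + 3.00·(cos208°, sin208°) = (-2.6488, -1.4084)
|BD| = 13.7213
circle(B,9.00) ∩ circle(D,6.00): a=8.5004, h=2.9568
  candidates: C₊=(5.5032,2.4053) cross=40.571; C₋=(6.1102,-3.4770) cross=-40.571
  mode + wants cross > 0 → take C=(5.5032,2.4053) (cross=40.571)
ex = (C−B)/|BC| = (0.9058,0.4237); ey = (-0.4237,0.9058)
P = B + 1.08·ex + 1.15·ey = (-2.1579,0.0909)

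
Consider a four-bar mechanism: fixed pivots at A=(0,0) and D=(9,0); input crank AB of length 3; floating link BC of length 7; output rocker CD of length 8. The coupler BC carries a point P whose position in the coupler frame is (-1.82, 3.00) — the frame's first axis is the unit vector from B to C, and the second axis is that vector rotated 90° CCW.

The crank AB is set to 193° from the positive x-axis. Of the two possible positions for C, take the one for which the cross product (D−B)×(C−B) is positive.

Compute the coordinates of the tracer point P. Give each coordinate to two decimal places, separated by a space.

A=(0,0), D=(9.00,0)
B = A + 3.00·(cos193°, sin193°) = (-2.9231, -0.6749)
|BD| = 11.9422
circle(B,7.00) ∩ circle(D,8.00): a=5.3431, h=4.5223
  candidates: C₊=(2.1559,4.1422) cross=54.007; C₋=(2.6670,-4.8880) cross=-54.007
  mode + wants cross > 0 → take C=(2.1559,4.1422) (cross=54.007)
ex = (C−B)/|BC| = (0.7256,0.6882); ey = (-0.6882,0.7256)
P = B + -1.82·ex + 3.00·ey = (-6.3081,0.2494)

-6.31 0.25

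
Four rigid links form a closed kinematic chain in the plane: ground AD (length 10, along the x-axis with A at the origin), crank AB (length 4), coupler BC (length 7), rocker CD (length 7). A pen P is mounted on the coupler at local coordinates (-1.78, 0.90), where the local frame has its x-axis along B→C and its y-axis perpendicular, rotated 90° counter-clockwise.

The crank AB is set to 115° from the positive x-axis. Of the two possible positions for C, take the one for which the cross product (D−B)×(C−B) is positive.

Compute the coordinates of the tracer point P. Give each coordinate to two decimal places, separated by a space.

-3.62 4.14

A=(0,0), D=(10.00,0)
B = A + 4.00·(cos115°, sin115°) = (-1.6905, 3.6252)
|BD| = 12.2397
circle(B,7.00) ∩ circle(D,7.00): a=6.1198, h=3.3982
  candidates: C₊=(5.1613,5.0583) cross=41.593; C₋=(3.1483,-1.4331) cross=-41.593
  mode + wants cross > 0 → take C=(5.1613,5.0583) (cross=41.593)
ex = (C−B)/|BC| = (0.9788,0.2047); ey = (-0.2047,0.9788)
P = B + -1.78·ex + 0.90·ey = (-3.6170,4.1418)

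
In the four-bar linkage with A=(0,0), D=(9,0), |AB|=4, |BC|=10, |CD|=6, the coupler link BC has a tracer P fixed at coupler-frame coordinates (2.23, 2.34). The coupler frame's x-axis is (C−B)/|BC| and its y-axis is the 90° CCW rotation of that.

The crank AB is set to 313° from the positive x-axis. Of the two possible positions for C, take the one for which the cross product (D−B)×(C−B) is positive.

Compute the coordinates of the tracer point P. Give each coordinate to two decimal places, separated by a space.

1.76 0.16

A=(0,0), D=(9.00,0)
B = A + 4.00·(cos313°, sin313°) = (2.7280, -2.9254)
|BD| = 6.9207
circle(B,10.00) ∩ circle(D,6.00): a=8.0842, h=5.8861
  candidates: C₊=(7.5663,5.8262) cross=40.736; C₋=(12.5425,-4.8426) cross=-40.736
  mode + wants cross > 0 → take C=(7.5663,5.8262) (cross=40.736)
ex = (C−B)/|BC| = (0.4838,0.8752); ey = (-0.8752,0.4838)
P = B + 2.23·ex + 2.34·ey = (1.7591,0.1584)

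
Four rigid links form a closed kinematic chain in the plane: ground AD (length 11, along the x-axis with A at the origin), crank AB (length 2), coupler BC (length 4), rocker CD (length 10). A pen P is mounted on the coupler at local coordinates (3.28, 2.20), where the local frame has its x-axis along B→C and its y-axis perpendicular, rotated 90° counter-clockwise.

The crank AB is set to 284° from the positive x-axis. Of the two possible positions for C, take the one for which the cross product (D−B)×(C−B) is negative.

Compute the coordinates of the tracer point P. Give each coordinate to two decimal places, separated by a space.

4.07 -3.60

A=(0,0), D=(11.00,0)
B = A + 2.00·(cos284°, sin284°) = (0.4838, -1.9406)
|BD| = 10.6937
circle(B,4.00) ∩ circle(D,10.00): a=1.4193, h=3.7397
  candidates: C₊=(1.2009,1.9946) cross=39.992; C₋=(2.5582,-5.3607) cross=-39.992
  mode - wants cross < 0 → take C=(2.5582,-5.3607) (cross=-39.992)
ex = (C−B)/|BC| = (0.5186,-0.8550); ey = (0.8550,0.5186)
P = B + 3.28·ex + 2.20·ey = (4.0659,-3.6041)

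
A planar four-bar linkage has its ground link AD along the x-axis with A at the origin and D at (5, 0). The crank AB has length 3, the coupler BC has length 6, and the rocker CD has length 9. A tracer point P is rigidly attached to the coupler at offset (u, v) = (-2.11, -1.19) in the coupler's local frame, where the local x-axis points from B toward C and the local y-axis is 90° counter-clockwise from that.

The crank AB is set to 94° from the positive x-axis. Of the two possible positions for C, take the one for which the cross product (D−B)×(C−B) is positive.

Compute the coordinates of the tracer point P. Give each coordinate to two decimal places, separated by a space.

A=(0,0), D=(5.00,0)
B = A + 3.00·(cos94°, sin94°) = (-0.2093, 2.9927)
|BD| = 6.0077
circle(B,6.00) ∩ circle(D,9.00): a=-0.7413, h=5.9540
  candidates: C₊=(2.1139,8.5247) cross=35.770; C₋=(-3.8180,-1.8007) cross=-35.770
  mode + wants cross > 0 → take C=(2.1139,8.5247) (cross=35.770)
ex = (C−B)/|BC| = (0.3872,0.9220); ey = (-0.9220,0.3872)
P = B + -2.11·ex + -1.19·ey = (0.0709,0.5865)

0.07 0.59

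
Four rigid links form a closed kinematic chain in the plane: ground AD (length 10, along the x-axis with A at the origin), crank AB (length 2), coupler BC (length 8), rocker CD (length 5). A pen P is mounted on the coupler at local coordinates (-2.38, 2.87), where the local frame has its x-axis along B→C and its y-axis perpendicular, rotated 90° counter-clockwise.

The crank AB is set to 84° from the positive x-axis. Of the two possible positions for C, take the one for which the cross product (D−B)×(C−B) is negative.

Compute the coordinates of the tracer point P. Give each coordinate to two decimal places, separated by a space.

A=(0,0), D=(10.00,0)
B = A + 2.00·(cos84°, sin84°) = (0.2091, 1.9890)
|BD| = 9.9909
circle(B,8.00) ∩ circle(D,5.00): a=6.9472, h=3.9668
  candidates: C₊=(7.8070,4.4934) cross=39.633; C₋=(6.2275,-3.2815) cross=-39.633
  mode - wants cross < 0 → take C=(6.2275,-3.2815) (cross=-39.633)
ex = (C−B)/|BC| = (0.7523,-0.6588); ey = (0.6588,0.7523)
P = B + -2.38·ex + 2.87·ey = (0.3094,5.7161)

0.31 5.72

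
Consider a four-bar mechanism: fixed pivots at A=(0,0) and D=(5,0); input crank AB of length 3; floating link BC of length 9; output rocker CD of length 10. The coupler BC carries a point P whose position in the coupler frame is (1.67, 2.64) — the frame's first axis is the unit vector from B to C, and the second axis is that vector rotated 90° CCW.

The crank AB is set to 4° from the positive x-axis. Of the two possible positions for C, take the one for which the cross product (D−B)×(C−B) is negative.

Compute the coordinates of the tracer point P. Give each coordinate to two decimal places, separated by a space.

A=(0,0), D=(5.00,0)
B = A + 3.00·(cos4°, sin4°) = (2.9927, 0.2093)
|BD| = 2.0182
circle(B,9.00) ∩ circle(D,10.00): a=-3.6981, h=8.2051
  candidates: C₊=(0.1653,8.7536) cross=16.559; C₋=(-1.5363,-7.5682) cross=-16.559
  mode - wants cross < 0 → take C=(-1.5363,-7.5682) (cross=-16.559)
ex = (C−B)/|BC| = (-0.5032,-0.8642); ey = (0.8642,-0.5032)
P = B + 1.67·ex + 2.64·ey = (4.4337,-2.5624)

4.43 -2.56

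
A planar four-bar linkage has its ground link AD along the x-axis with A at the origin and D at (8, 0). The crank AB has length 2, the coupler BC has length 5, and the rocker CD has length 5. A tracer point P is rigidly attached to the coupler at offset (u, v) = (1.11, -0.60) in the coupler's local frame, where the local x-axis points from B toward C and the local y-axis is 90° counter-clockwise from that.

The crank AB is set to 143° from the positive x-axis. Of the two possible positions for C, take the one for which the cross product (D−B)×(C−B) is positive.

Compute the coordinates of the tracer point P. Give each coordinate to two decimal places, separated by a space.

A=(0,0), D=(8.00,0)
B = A + 2.00·(cos143°, sin143°) = (-1.5973, 1.2036)
|BD| = 9.6725
circle(B,5.00) ∩ circle(D,5.00): a=4.8362, h=1.2692
  candidates: C₊=(3.3593,1.8612) cross=12.276; C₋=(3.0434,-0.6575) cross=-12.276
  mode + wants cross > 0 → take C=(3.3593,1.8612) (cross=12.276)
ex = (C−B)/|BC| = (0.9913,0.1315); ey = (-0.1315,0.9913)
P = B + 1.11·ex + -0.60·ey = (-0.4180,0.7548)

-0.42 0.75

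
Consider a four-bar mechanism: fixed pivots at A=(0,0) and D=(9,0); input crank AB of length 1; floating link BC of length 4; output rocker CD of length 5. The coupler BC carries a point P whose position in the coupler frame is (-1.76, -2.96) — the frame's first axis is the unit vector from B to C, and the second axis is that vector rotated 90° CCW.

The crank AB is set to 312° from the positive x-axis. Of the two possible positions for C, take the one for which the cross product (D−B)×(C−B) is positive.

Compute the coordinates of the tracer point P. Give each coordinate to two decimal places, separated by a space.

0.59 -4.19

A=(0,0), D=(9.00,0)
B = A + 1.00·(cos312°, sin312°) = (0.6691, -0.7431)
|BD| = 8.3639
circle(B,4.00) ∩ circle(D,5.00): a=3.6440, h=1.6497
  candidates: C₊=(4.1521,1.2238) cross=13.798; C₋=(4.4453,-2.0626) cross=-13.798
  mode + wants cross > 0 → take C=(4.1521,1.2238) (cross=13.798)
ex = (C−B)/|BC| = (0.8707,0.4917); ey = (-0.4917,0.8707)
P = B + -1.76·ex + -2.96·ey = (0.5922,-4.1860)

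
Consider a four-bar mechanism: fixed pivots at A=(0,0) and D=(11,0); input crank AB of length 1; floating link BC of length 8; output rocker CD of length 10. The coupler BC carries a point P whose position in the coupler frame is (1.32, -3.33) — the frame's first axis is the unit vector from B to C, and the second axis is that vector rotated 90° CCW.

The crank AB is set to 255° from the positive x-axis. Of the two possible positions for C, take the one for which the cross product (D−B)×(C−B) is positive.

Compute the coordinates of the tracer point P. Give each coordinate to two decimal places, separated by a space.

A=(0,0), D=(11.00,0)
B = A + 1.00·(cos255°, sin255°) = (-0.2588, -0.9659)
|BD| = 11.3002
circle(B,8.00) ∩ circle(D,10.00): a=4.0572, h=6.8949
  candidates: C₊=(3.1942,6.2505) cross=77.913; C₋=(4.3729,-7.4888) cross=-77.913
  mode + wants cross > 0 → take C=(3.1942,6.2505) (cross=77.913)
ex = (C−B)/|BC| = (0.4316,0.9021); ey = (-0.9021,0.4316)
P = B + 1.32·ex + -3.33·ey = (3.3148,-1.2125)

3.31 -1.21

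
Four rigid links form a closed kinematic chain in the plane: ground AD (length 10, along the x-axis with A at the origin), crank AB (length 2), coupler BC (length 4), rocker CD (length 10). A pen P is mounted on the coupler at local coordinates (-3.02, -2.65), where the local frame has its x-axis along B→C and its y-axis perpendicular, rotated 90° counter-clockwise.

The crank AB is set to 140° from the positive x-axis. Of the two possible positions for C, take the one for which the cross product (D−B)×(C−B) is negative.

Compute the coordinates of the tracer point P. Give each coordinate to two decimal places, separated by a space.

A=(0,0), D=(10.00,0)
B = A + 2.00·(cos140°, sin140°) = (-1.5321, 1.2856)
|BD| = 11.6035
circle(B,4.00) ∩ circle(D,10.00): a=2.1822, h=3.3523
  candidates: C₊=(1.0081,4.3755) cross=38.899; C₋=(0.2652,-2.2879) cross=-38.899
  mode - wants cross < 0 → take C=(0.2652,-2.2879) (cross=-38.899)
ex = (C−B)/|BC| = (0.4493,-0.8934); ey = (0.8934,0.4493)
P = B + -3.02·ex + -2.65·ey = (-5.2565,2.7928)

-5.26 2.79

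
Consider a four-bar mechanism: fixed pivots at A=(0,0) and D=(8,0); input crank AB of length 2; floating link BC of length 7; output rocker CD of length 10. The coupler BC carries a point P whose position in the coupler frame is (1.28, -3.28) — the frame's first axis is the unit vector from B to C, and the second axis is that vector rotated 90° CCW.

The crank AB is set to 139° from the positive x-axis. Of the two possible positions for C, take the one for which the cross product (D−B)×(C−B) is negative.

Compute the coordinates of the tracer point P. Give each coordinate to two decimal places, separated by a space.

-4.52 -0.52

A=(0,0), D=(8.00,0)
B = A + 2.00·(cos139°, sin139°) = (-1.5094, 1.3121)
|BD| = 9.5995
circle(B,7.00) ∩ circle(D,10.00): a=2.1434, h=6.6638
  candidates: C₊=(1.5247,7.6204) cross=63.969; C₋=(-0.2970,-5.5821) cross=-63.969
  mode - wants cross < 0 → take C=(-0.2970,-5.5821) (cross=-63.969)
ex = (C−B)/|BC| = (0.1732,-0.9849); ey = (0.9849,0.1732)
P = B + 1.28·ex + -3.28·ey = (-4.5181,-0.5166)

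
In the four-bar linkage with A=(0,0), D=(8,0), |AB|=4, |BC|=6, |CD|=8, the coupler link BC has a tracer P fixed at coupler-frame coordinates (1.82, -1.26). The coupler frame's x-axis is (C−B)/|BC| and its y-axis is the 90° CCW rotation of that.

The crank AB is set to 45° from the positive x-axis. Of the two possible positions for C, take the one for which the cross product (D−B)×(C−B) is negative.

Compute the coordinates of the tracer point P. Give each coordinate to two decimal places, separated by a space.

0.95 1.65

A=(0,0), D=(8.00,0)
B = A + 4.00·(cos45°, sin45°) = (2.8284, 2.8284)
|BD| = 5.8945
circle(B,6.00) ∩ circle(D,8.00): a=0.5722, h=5.9727
  candidates: C₊=(6.1963,7.7940) cross=35.206; C₋=(0.4645,-2.6863) cross=-35.206
  mode - wants cross < 0 → take C=(0.4645,-2.6863) (cross=-35.206)
ex = (C−B)/|BC| = (-0.3940,-0.9191); ey = (0.9191,-0.3940)
P = B + 1.82·ex + -1.26·ey = (0.9533,1.6521)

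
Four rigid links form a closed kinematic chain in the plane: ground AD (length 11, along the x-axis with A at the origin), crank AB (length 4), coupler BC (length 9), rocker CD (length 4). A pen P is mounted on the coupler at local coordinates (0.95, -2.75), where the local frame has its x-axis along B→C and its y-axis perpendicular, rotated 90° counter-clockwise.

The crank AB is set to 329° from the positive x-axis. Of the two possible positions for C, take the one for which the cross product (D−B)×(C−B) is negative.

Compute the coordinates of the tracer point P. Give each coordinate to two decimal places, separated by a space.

3.83 -4.94

A=(0,0), D=(11.00,0)
B = A + 4.00·(cos329°, sin329°) = (3.4287, -2.0602)
|BD| = 7.8466
circle(B,9.00) ∩ circle(D,4.00): a=8.0652, h=3.9940
  candidates: C₊=(10.1623,3.9113) cross=31.340; C₋=(12.2596,-3.7965) cross=-31.340
  mode - wants cross < 0 → take C=(12.2596,-3.7965) (cross=-31.340)
ex = (C−B)/|BC| = (0.9812,-0.1929); ey = (0.1929,0.9812)
P = B + 0.95·ex + -2.75·ey = (3.8303,-4.9418)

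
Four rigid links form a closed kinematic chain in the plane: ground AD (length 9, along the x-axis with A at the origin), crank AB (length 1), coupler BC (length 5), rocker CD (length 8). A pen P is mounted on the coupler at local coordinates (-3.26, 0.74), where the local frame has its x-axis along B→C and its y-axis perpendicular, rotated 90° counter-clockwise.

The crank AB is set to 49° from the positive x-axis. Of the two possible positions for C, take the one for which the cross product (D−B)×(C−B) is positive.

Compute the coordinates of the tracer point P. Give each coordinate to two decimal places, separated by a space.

A=(0,0), D=(9.00,0)
B = A + 1.00·(cos49°, sin49°) = (0.6561, 0.7547)
|BD| = 8.3780
circle(B,5.00) ∩ circle(D,8.00): a=1.8615, h=4.6406
  candidates: C₊=(2.9280,5.2087) cross=38.879; C₋=(2.0919,-4.0347) cross=-38.879
  mode + wants cross > 0 → take C=(2.9280,5.2087) (cross=38.879)
ex = (C−B)/|BC| = (0.4544,0.8908); ey = (-0.8908,0.4544)
P = B + -3.26·ex + 0.74·ey = (-1.4844,-1.8131)

-1.48 -1.81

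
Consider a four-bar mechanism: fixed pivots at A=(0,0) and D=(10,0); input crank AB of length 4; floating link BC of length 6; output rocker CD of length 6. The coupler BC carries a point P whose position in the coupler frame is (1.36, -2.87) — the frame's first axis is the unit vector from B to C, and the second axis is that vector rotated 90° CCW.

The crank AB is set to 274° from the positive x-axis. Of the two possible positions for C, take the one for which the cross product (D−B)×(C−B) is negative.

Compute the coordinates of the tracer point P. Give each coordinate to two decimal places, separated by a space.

1.30 -7.00

A=(0,0), D=(10.00,0)
B = A + 4.00·(cos274°, sin274°) = (0.2790, -3.9903)
|BD| = 10.5081
circle(B,6.00) ∩ circle(D,6.00): a=5.2540, h=2.8974
  candidates: C₊=(4.0393,0.6853) cross=30.446; C₋=(6.2398,-4.6755) cross=-30.446
  mode - wants cross < 0 → take C=(6.2398,-4.6755) (cross=-30.446)
ex = (C−B)/|BC| = (0.9935,-0.1142); ey = (0.1142,0.9935)
P = B + 1.36·ex + -2.87·ey = (1.3023,-6.9968)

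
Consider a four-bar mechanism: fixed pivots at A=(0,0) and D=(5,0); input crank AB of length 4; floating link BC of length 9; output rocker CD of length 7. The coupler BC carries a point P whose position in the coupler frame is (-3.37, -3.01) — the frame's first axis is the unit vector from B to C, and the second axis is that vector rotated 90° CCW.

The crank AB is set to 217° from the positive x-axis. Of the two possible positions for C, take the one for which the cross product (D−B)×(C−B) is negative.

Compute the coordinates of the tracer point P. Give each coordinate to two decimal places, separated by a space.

-7.63 -3.28

A=(0,0), D=(5.00,0)
B = A + 4.00·(cos217°, sin217°) = (-3.1945, -2.4073)
|BD| = 8.5408
circle(B,9.00) ∩ circle(D,7.00): a=6.1438, h=6.5768
  candidates: C₊=(0.8464,5.6345) cross=56.171; C₋=(4.5538,-6.9858) cross=-56.171
  mode - wants cross < 0 → take C=(4.5538,-6.9858) (cross=-56.171)
ex = (C−B)/|BC| = (0.8609,-0.5087); ey = (0.5087,0.8609)
P = B + -3.37·ex + -3.01·ey = (-7.6271,-3.2843)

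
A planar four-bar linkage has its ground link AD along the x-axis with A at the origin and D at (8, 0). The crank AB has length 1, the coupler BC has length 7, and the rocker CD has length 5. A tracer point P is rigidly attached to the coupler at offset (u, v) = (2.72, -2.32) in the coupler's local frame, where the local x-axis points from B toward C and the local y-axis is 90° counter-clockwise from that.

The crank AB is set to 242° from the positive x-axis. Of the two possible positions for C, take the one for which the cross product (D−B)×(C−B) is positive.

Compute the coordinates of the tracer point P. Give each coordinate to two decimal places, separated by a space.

3.10 -0.79

A=(0,0), D=(8.00,0)
B = A + 1.00·(cos242°, sin242°) = (-0.4695, -0.8829)
|BD| = 8.5154
circle(B,7.00) ∩ circle(D,5.00): a=5.6669, h=4.1093
  candidates: C₊=(4.7408,3.7918) cross=34.992; C₋=(5.5930,-4.3825) cross=-34.992
  mode + wants cross > 0 → take C=(4.7408,3.7918) (cross=34.992)
ex = (C−B)/|BC| = (0.7443,0.6678); ey = (-0.6678,0.7443)
P = B + 2.72·ex + -2.32·ey = (3.1044,-0.7933)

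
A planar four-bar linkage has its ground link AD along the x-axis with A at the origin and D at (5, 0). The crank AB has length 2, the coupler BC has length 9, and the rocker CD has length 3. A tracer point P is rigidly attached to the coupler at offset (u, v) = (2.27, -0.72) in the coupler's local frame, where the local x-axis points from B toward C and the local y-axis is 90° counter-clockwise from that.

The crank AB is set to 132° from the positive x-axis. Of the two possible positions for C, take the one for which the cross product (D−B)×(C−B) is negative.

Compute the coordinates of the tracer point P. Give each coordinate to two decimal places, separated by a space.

A=(0,0), D=(5.00,0)
B = A + 2.00·(cos132°, sin132°) = (-1.3383, 1.4863)
|BD| = 6.5102
circle(B,9.00) ∩ circle(D,3.00): a=8.7849, h=1.9560
  candidates: C₊=(7.6612,1.3850) cross=12.734; C₋=(6.7681,-2.4236) cross=-12.734
  mode - wants cross < 0 → take C=(6.7681,-2.4236) (cross=-12.734)
ex = (C−B)/|BC| = (0.9007,-0.4344); ey = (0.4344,0.9007)
P = B + 2.27·ex + -0.72·ey = (0.3935,-0.1484)

0.39 -0.15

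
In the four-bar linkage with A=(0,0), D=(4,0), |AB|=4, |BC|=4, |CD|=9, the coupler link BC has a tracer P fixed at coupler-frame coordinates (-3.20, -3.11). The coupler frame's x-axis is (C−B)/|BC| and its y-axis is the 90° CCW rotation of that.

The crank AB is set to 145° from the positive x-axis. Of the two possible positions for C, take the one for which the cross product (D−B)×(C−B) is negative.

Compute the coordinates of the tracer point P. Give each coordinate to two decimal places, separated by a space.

-4.82 6.48

A=(0,0), D=(4.00,0)
B = A + 4.00·(cos145°, sin145°) = (-3.2766, 2.2943)
|BD| = 7.6297
circle(B,4.00) ∩ circle(D,9.00): a=-0.4448, h=3.9752
  candidates: C₊=(-2.5054,6.2193) cross=30.330; C₋=(-4.8962,-1.3632) cross=-30.330
  mode - wants cross < 0 → take C=(-4.8962,-1.3632) (cross=-30.330)
ex = (C−B)/|BC| = (-0.4049,-0.9144); ey = (0.9144,-0.4049)
P = B + -3.20·ex + -3.11·ey = (-4.8246,6.4795)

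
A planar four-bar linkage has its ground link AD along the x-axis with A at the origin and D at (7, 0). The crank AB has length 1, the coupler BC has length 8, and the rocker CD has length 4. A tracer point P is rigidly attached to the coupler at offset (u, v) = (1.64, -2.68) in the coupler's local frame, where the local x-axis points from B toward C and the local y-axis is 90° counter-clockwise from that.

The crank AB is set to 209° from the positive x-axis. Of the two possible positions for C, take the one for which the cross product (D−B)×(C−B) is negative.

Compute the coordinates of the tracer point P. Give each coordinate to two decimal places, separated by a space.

A=(0,0), D=(7.00,0)
B = A + 1.00·(cos209°, sin209°) = (-0.8746, -0.4848)
|BD| = 7.8895
circle(B,8.00) ∩ circle(D,4.00): a=6.9868, h=3.8968
  candidates: C₊=(5.8595,3.8340) cross=30.744; C₋=(6.3384,-3.9449) cross=-30.744
  mode - wants cross < 0 → take C=(6.3384,-3.9449) (cross=-30.744)
ex = (C−B)/|BC| = (0.9016,-0.4325); ey = (0.4325,0.9016)
P = B + 1.64·ex + -2.68·ey = (-0.5551,-3.6105)

-0.56 -3.61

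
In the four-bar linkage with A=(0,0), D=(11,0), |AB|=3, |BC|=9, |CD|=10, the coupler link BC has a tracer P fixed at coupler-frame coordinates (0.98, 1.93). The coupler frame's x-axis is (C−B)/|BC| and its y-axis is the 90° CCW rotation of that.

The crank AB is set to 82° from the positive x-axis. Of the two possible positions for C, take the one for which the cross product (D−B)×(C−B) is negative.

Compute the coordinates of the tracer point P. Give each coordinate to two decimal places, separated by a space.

2.54 2.53

A=(0,0), D=(11.00,0)
B = A + 3.00·(cos82°, sin82°) = (0.4175, 2.9708)
|BD| = 10.9916
circle(B,9.00) ∩ circle(D,10.00): a=4.6315, h=7.7168
  candidates: C₊=(6.9623,9.1486) cross=84.820; C₋=(2.7909,-5.7106) cross=-84.820
  mode - wants cross < 0 → take C=(2.7909,-5.7106) (cross=-84.820)
ex = (C−B)/|BC| = (0.2637,-0.9646); ey = (0.9646,0.2637)
P = B + 0.98·ex + 1.93·ey = (2.5376,2.5345)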